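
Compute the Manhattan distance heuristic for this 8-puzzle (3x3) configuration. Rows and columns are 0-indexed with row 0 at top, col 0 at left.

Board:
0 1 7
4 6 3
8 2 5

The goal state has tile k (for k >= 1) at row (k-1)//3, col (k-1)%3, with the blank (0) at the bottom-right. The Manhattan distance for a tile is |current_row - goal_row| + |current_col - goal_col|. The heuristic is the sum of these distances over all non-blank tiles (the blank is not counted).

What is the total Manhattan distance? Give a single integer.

Answer: 12

Derivation:
Tile 1: (0,1)->(0,0) = 1
Tile 7: (0,2)->(2,0) = 4
Tile 4: (1,0)->(1,0) = 0
Tile 6: (1,1)->(1,2) = 1
Tile 3: (1,2)->(0,2) = 1
Tile 8: (2,0)->(2,1) = 1
Tile 2: (2,1)->(0,1) = 2
Tile 5: (2,2)->(1,1) = 2
Sum: 1 + 4 + 0 + 1 + 1 + 1 + 2 + 2 = 12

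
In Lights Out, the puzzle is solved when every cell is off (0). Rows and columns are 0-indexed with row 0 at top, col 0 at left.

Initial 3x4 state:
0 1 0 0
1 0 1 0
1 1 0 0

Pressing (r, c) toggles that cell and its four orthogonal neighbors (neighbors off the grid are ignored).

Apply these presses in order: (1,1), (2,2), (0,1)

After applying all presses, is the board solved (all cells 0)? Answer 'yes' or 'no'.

Answer: no

Derivation:
After press 1 at (1,1):
0 0 0 0
0 1 0 0
1 0 0 0

After press 2 at (2,2):
0 0 0 0
0 1 1 0
1 1 1 1

After press 3 at (0,1):
1 1 1 0
0 0 1 0
1 1 1 1

Lights still on: 8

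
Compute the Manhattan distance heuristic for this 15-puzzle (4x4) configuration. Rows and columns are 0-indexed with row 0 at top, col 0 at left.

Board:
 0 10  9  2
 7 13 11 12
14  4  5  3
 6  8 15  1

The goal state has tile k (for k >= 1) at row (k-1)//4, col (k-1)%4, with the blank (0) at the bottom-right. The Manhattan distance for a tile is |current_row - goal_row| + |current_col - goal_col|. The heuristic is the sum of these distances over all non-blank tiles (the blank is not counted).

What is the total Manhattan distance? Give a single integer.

Tile 10: (0,1)->(2,1) = 2
Tile 9: (0,2)->(2,0) = 4
Tile 2: (0,3)->(0,1) = 2
Tile 7: (1,0)->(1,2) = 2
Tile 13: (1,1)->(3,0) = 3
Tile 11: (1,2)->(2,2) = 1
Tile 12: (1,3)->(2,3) = 1
Tile 14: (2,0)->(3,1) = 2
Tile 4: (2,1)->(0,3) = 4
Tile 5: (2,2)->(1,0) = 3
Tile 3: (2,3)->(0,2) = 3
Tile 6: (3,0)->(1,1) = 3
Tile 8: (3,1)->(1,3) = 4
Tile 15: (3,2)->(3,2) = 0
Tile 1: (3,3)->(0,0) = 6
Sum: 2 + 4 + 2 + 2 + 3 + 1 + 1 + 2 + 4 + 3 + 3 + 3 + 4 + 0 + 6 = 40

Answer: 40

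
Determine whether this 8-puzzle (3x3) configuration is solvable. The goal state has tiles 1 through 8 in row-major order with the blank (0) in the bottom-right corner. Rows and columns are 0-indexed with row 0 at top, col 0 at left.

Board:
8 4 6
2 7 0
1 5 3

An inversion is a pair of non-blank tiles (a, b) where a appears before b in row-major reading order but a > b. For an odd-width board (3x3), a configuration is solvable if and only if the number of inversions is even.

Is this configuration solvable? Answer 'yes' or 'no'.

Answer: no

Derivation:
Inversions (pairs i<j in row-major order where tile[i] > tile[j] > 0): 19
19 is odd, so the puzzle is not solvable.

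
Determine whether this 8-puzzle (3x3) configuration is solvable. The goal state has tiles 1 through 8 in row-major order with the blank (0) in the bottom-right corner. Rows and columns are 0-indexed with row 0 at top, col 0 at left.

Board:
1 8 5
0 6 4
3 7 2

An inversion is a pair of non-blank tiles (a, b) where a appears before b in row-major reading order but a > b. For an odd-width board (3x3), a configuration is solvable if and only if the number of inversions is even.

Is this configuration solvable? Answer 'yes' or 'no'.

Answer: yes

Derivation:
Inversions (pairs i<j in row-major order where tile[i] > tile[j] > 0): 16
16 is even, so the puzzle is solvable.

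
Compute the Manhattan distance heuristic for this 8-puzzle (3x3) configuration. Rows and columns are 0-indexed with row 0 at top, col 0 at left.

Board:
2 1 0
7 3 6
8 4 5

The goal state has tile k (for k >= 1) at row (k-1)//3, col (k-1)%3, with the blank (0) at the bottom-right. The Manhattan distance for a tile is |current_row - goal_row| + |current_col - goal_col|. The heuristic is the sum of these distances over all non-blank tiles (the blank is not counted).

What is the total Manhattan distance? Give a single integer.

Answer: 10

Derivation:
Tile 2: at (0,0), goal (0,1), distance |0-0|+|0-1| = 1
Tile 1: at (0,1), goal (0,0), distance |0-0|+|1-0| = 1
Tile 7: at (1,0), goal (2,0), distance |1-2|+|0-0| = 1
Tile 3: at (1,1), goal (0,2), distance |1-0|+|1-2| = 2
Tile 6: at (1,2), goal (1,2), distance |1-1|+|2-2| = 0
Tile 8: at (2,0), goal (2,1), distance |2-2|+|0-1| = 1
Tile 4: at (2,1), goal (1,0), distance |2-1|+|1-0| = 2
Tile 5: at (2,2), goal (1,1), distance |2-1|+|2-1| = 2
Sum: 1 + 1 + 1 + 2 + 0 + 1 + 2 + 2 = 10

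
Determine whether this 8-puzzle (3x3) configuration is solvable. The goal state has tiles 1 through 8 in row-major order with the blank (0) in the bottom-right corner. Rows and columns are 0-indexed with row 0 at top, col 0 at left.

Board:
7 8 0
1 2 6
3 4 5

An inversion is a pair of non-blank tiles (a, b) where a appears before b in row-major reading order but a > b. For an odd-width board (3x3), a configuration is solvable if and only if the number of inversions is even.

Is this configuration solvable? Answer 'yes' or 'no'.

Answer: no

Derivation:
Inversions (pairs i<j in row-major order where tile[i] > tile[j] > 0): 15
15 is odd, so the puzzle is not solvable.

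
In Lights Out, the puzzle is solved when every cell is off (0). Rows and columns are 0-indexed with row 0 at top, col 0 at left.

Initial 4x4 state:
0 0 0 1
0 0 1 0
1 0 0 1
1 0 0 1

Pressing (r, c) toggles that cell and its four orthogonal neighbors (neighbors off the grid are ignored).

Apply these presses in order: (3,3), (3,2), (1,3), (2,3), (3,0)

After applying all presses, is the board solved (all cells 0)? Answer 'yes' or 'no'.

Answer: yes

Derivation:
After press 1 at (3,3):
0 0 0 1
0 0 1 0
1 0 0 0
1 0 1 0

After press 2 at (3,2):
0 0 0 1
0 0 1 0
1 0 1 0
1 1 0 1

After press 3 at (1,3):
0 0 0 0
0 0 0 1
1 0 1 1
1 1 0 1

After press 4 at (2,3):
0 0 0 0
0 0 0 0
1 0 0 0
1 1 0 0

After press 5 at (3,0):
0 0 0 0
0 0 0 0
0 0 0 0
0 0 0 0

Lights still on: 0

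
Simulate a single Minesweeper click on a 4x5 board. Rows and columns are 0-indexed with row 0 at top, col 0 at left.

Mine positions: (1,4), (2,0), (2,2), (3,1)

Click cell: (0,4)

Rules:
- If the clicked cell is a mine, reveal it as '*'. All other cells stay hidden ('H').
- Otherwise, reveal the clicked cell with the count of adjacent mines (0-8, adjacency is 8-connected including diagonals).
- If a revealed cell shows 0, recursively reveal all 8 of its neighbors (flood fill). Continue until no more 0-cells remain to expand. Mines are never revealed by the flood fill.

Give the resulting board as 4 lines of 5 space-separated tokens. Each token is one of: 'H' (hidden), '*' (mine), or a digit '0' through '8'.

H H H H 1
H H H H H
H H H H H
H H H H H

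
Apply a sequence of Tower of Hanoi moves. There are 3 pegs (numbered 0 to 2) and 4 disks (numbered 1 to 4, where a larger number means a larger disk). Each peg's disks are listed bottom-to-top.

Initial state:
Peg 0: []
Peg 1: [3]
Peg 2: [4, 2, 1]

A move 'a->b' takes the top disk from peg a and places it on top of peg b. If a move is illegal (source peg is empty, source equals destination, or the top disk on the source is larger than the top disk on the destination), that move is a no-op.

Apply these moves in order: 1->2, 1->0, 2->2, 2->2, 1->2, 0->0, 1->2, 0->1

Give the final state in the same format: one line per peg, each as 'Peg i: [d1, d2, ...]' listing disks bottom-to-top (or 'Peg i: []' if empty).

After move 1 (1->2):
Peg 0: []
Peg 1: [3]
Peg 2: [4, 2, 1]

After move 2 (1->0):
Peg 0: [3]
Peg 1: []
Peg 2: [4, 2, 1]

After move 3 (2->2):
Peg 0: [3]
Peg 1: []
Peg 2: [4, 2, 1]

After move 4 (2->2):
Peg 0: [3]
Peg 1: []
Peg 2: [4, 2, 1]

After move 5 (1->2):
Peg 0: [3]
Peg 1: []
Peg 2: [4, 2, 1]

After move 6 (0->0):
Peg 0: [3]
Peg 1: []
Peg 2: [4, 2, 1]

After move 7 (1->2):
Peg 0: [3]
Peg 1: []
Peg 2: [4, 2, 1]

After move 8 (0->1):
Peg 0: []
Peg 1: [3]
Peg 2: [4, 2, 1]

Answer: Peg 0: []
Peg 1: [3]
Peg 2: [4, 2, 1]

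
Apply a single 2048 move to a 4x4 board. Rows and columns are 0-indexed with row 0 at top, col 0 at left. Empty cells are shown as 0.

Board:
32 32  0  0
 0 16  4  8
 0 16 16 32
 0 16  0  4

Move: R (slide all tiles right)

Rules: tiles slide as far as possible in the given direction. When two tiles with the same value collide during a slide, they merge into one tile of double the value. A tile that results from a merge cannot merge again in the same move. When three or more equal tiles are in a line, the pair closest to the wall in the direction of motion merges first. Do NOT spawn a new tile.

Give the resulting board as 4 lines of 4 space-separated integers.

Slide right:
row 0: [32, 32, 0, 0] -> [0, 0, 0, 64]
row 1: [0, 16, 4, 8] -> [0, 16, 4, 8]
row 2: [0, 16, 16, 32] -> [0, 0, 32, 32]
row 3: [0, 16, 0, 4] -> [0, 0, 16, 4]

Answer:  0  0  0 64
 0 16  4  8
 0  0 32 32
 0  0 16  4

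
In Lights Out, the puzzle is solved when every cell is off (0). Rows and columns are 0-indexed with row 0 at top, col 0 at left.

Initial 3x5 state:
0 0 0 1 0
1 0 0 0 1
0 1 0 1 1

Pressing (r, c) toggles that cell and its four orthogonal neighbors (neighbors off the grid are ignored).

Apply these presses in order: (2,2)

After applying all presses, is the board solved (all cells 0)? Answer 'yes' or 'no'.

After press 1 at (2,2):
0 0 0 1 0
1 0 1 0 1
0 0 1 0 1

Lights still on: 6

Answer: no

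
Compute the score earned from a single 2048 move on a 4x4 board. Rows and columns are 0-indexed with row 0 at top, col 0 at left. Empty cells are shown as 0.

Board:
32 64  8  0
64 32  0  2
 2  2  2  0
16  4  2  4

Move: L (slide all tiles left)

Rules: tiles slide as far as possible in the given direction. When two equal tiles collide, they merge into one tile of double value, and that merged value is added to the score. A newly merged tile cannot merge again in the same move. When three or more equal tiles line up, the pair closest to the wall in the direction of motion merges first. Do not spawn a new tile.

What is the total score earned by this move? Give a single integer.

Answer: 4

Derivation:
Slide left:
row 0: [32, 64, 8, 0] -> [32, 64, 8, 0]  score +0 (running 0)
row 1: [64, 32, 0, 2] -> [64, 32, 2, 0]  score +0 (running 0)
row 2: [2, 2, 2, 0] -> [4, 2, 0, 0]  score +4 (running 4)
row 3: [16, 4, 2, 4] -> [16, 4, 2, 4]  score +0 (running 4)
Board after move:
32 64  8  0
64 32  2  0
 4  2  0  0
16  4  2  4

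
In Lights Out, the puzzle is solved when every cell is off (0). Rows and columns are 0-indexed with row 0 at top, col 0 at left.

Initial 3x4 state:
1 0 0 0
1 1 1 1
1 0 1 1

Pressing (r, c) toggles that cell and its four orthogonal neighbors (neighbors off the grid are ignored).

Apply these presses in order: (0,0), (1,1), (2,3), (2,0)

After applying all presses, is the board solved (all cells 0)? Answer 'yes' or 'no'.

Answer: yes

Derivation:
After press 1 at (0,0):
0 1 0 0
0 1 1 1
1 0 1 1

After press 2 at (1,1):
0 0 0 0
1 0 0 1
1 1 1 1

After press 3 at (2,3):
0 0 0 0
1 0 0 0
1 1 0 0

After press 4 at (2,0):
0 0 0 0
0 0 0 0
0 0 0 0

Lights still on: 0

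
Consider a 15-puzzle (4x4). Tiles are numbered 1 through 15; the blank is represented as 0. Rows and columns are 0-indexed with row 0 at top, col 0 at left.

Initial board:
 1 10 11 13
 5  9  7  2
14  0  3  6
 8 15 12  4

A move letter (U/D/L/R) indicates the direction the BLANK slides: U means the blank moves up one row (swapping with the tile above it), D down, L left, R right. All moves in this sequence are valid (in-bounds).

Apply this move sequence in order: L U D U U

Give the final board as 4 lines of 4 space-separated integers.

After move 1 (L):
 1 10 11 13
 5  9  7  2
 0 14  3  6
 8 15 12  4

After move 2 (U):
 1 10 11 13
 0  9  7  2
 5 14  3  6
 8 15 12  4

After move 3 (D):
 1 10 11 13
 5  9  7  2
 0 14  3  6
 8 15 12  4

After move 4 (U):
 1 10 11 13
 0  9  7  2
 5 14  3  6
 8 15 12  4

After move 5 (U):
 0 10 11 13
 1  9  7  2
 5 14  3  6
 8 15 12  4

Answer:  0 10 11 13
 1  9  7  2
 5 14  3  6
 8 15 12  4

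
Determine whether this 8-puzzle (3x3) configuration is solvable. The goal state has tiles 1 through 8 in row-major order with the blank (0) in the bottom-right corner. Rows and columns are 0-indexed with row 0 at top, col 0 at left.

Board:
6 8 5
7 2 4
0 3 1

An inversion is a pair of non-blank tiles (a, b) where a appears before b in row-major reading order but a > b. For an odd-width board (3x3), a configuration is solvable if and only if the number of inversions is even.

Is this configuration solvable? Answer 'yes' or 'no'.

Inversions (pairs i<j in row-major order where tile[i] > tile[j] > 0): 23
23 is odd, so the puzzle is not solvable.

Answer: no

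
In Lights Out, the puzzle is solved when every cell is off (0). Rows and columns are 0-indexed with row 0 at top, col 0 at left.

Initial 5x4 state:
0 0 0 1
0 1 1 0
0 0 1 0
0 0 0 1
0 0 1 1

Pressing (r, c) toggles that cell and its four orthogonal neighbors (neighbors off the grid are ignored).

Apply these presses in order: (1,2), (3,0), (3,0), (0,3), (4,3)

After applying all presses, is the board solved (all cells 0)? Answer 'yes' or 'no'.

After press 1 at (1,2):
0 0 1 1
0 0 0 1
0 0 0 0
0 0 0 1
0 0 1 1

After press 2 at (3,0):
0 0 1 1
0 0 0 1
1 0 0 0
1 1 0 1
1 0 1 1

After press 3 at (3,0):
0 0 1 1
0 0 0 1
0 0 0 0
0 0 0 1
0 0 1 1

After press 4 at (0,3):
0 0 0 0
0 0 0 0
0 0 0 0
0 0 0 1
0 0 1 1

After press 5 at (4,3):
0 0 0 0
0 0 0 0
0 0 0 0
0 0 0 0
0 0 0 0

Lights still on: 0

Answer: yes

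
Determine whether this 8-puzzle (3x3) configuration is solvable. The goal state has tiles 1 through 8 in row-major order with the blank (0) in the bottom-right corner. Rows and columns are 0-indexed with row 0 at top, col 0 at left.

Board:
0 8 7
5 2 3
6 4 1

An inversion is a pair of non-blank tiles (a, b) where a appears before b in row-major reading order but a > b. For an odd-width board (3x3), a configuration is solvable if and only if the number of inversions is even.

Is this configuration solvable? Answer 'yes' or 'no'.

Answer: yes

Derivation:
Inversions (pairs i<j in row-major order where tile[i] > tile[j] > 0): 22
22 is even, so the puzzle is solvable.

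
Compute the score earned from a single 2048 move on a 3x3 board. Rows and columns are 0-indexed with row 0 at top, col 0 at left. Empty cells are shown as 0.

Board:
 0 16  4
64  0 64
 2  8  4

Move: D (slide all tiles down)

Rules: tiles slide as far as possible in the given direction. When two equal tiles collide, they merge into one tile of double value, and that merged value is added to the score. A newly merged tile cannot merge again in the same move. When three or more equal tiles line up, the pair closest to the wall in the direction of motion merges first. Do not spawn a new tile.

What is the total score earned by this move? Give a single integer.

Answer: 0

Derivation:
Slide down:
col 0: [0, 64, 2] -> [0, 64, 2]  score +0 (running 0)
col 1: [16, 0, 8] -> [0, 16, 8]  score +0 (running 0)
col 2: [4, 64, 4] -> [4, 64, 4]  score +0 (running 0)
Board after move:
 0  0  4
64 16 64
 2  8  4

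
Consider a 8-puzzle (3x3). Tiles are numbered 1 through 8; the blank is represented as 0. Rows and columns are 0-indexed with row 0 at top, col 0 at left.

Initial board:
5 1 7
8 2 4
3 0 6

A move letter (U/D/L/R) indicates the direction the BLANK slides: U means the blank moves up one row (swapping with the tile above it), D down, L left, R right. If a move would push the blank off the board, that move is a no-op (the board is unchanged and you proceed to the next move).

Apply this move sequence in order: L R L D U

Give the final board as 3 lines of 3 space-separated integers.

Answer: 5 1 7
0 2 4
8 3 6

Derivation:
After move 1 (L):
5 1 7
8 2 4
0 3 6

After move 2 (R):
5 1 7
8 2 4
3 0 6

After move 3 (L):
5 1 7
8 2 4
0 3 6

After move 4 (D):
5 1 7
8 2 4
0 3 6

After move 5 (U):
5 1 7
0 2 4
8 3 6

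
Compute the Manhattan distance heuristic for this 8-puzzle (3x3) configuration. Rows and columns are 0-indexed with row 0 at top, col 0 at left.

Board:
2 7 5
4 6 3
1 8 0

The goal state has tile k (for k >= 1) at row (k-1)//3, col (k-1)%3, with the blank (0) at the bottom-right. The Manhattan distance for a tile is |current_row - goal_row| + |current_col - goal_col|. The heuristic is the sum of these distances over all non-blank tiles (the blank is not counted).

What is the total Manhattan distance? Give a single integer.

Tile 2: at (0,0), goal (0,1), distance |0-0|+|0-1| = 1
Tile 7: at (0,1), goal (2,0), distance |0-2|+|1-0| = 3
Tile 5: at (0,2), goal (1,1), distance |0-1|+|2-1| = 2
Tile 4: at (1,0), goal (1,0), distance |1-1|+|0-0| = 0
Tile 6: at (1,1), goal (1,2), distance |1-1|+|1-2| = 1
Tile 3: at (1,2), goal (0,2), distance |1-0|+|2-2| = 1
Tile 1: at (2,0), goal (0,0), distance |2-0|+|0-0| = 2
Tile 8: at (2,1), goal (2,1), distance |2-2|+|1-1| = 0
Sum: 1 + 3 + 2 + 0 + 1 + 1 + 2 + 0 = 10

Answer: 10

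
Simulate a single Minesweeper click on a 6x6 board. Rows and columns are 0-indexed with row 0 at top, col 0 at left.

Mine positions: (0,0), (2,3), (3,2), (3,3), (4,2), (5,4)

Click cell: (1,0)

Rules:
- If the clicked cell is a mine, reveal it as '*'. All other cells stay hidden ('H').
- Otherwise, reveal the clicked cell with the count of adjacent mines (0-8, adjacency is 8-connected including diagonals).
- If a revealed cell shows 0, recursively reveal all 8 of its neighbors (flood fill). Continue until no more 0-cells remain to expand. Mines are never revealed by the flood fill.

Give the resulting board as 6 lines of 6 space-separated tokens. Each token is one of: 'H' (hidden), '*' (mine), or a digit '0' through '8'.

H H H H H H
1 H H H H H
H H H H H H
H H H H H H
H H H H H H
H H H H H H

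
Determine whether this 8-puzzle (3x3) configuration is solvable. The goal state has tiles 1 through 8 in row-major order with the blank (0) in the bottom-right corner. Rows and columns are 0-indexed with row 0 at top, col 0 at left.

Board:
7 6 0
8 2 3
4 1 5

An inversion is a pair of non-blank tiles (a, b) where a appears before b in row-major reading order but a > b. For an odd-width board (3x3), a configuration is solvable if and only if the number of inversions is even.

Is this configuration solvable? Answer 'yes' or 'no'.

Inversions (pairs i<j in row-major order where tile[i] > tile[j] > 0): 19
19 is odd, so the puzzle is not solvable.

Answer: no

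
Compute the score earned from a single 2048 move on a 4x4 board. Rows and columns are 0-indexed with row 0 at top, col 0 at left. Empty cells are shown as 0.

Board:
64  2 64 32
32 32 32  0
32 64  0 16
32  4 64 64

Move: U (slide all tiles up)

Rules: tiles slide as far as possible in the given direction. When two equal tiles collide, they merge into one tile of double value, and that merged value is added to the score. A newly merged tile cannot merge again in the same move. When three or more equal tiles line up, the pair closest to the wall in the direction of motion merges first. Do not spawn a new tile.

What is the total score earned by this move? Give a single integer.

Answer: 64

Derivation:
Slide up:
col 0: [64, 32, 32, 32] -> [64, 64, 32, 0]  score +64 (running 64)
col 1: [2, 32, 64, 4] -> [2, 32, 64, 4]  score +0 (running 64)
col 2: [64, 32, 0, 64] -> [64, 32, 64, 0]  score +0 (running 64)
col 3: [32, 0, 16, 64] -> [32, 16, 64, 0]  score +0 (running 64)
Board after move:
64  2 64 32
64 32 32 16
32 64 64 64
 0  4  0  0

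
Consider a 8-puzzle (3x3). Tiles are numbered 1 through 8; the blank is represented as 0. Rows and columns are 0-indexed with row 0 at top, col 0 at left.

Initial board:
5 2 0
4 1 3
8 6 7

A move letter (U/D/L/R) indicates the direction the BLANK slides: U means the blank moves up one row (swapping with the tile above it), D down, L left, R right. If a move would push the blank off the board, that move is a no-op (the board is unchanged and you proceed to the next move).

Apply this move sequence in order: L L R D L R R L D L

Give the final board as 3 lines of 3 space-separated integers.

Answer: 5 1 2
4 6 3
0 8 7

Derivation:
After move 1 (L):
5 0 2
4 1 3
8 6 7

After move 2 (L):
0 5 2
4 1 3
8 6 7

After move 3 (R):
5 0 2
4 1 3
8 6 7

After move 4 (D):
5 1 2
4 0 3
8 6 7

After move 5 (L):
5 1 2
0 4 3
8 6 7

After move 6 (R):
5 1 2
4 0 3
8 6 7

After move 7 (R):
5 1 2
4 3 0
8 6 7

After move 8 (L):
5 1 2
4 0 3
8 6 7

After move 9 (D):
5 1 2
4 6 3
8 0 7

After move 10 (L):
5 1 2
4 6 3
0 8 7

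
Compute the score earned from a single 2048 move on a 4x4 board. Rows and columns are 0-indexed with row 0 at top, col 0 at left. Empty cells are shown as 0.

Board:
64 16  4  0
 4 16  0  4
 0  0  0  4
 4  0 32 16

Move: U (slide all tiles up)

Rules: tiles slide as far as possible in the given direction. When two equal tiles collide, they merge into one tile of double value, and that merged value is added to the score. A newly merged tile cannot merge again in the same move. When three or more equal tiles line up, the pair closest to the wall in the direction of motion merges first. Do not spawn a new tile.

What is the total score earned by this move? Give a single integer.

Answer: 48

Derivation:
Slide up:
col 0: [64, 4, 0, 4] -> [64, 8, 0, 0]  score +8 (running 8)
col 1: [16, 16, 0, 0] -> [32, 0, 0, 0]  score +32 (running 40)
col 2: [4, 0, 0, 32] -> [4, 32, 0, 0]  score +0 (running 40)
col 3: [0, 4, 4, 16] -> [8, 16, 0, 0]  score +8 (running 48)
Board after move:
64 32  4  8
 8  0 32 16
 0  0  0  0
 0  0  0  0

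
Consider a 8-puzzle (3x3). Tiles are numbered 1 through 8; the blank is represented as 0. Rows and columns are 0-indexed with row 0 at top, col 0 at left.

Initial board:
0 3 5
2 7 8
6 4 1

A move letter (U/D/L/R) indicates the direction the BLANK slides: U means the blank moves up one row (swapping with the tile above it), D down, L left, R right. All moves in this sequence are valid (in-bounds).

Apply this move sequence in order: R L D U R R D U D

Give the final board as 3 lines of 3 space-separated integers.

After move 1 (R):
3 0 5
2 7 8
6 4 1

After move 2 (L):
0 3 5
2 7 8
6 4 1

After move 3 (D):
2 3 5
0 7 8
6 4 1

After move 4 (U):
0 3 5
2 7 8
6 4 1

After move 5 (R):
3 0 5
2 7 8
6 4 1

After move 6 (R):
3 5 0
2 7 8
6 4 1

After move 7 (D):
3 5 8
2 7 0
6 4 1

After move 8 (U):
3 5 0
2 7 8
6 4 1

After move 9 (D):
3 5 8
2 7 0
6 4 1

Answer: 3 5 8
2 7 0
6 4 1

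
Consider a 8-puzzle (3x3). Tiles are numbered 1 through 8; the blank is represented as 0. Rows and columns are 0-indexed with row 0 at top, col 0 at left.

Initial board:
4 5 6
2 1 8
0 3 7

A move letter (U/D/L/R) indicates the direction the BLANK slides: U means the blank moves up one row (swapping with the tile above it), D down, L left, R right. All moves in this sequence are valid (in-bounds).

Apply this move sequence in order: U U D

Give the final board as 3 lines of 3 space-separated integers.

After move 1 (U):
4 5 6
0 1 8
2 3 7

After move 2 (U):
0 5 6
4 1 8
2 3 7

After move 3 (D):
4 5 6
0 1 8
2 3 7

Answer: 4 5 6
0 1 8
2 3 7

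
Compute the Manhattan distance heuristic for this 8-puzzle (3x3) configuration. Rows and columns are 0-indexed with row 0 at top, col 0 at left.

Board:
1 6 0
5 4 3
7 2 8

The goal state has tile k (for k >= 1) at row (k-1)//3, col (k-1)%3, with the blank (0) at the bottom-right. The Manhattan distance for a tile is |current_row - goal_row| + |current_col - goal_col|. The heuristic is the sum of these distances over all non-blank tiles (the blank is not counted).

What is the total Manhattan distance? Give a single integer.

Answer: 8

Derivation:
Tile 1: (0,0)->(0,0) = 0
Tile 6: (0,1)->(1,2) = 2
Tile 5: (1,0)->(1,1) = 1
Tile 4: (1,1)->(1,0) = 1
Tile 3: (1,2)->(0,2) = 1
Tile 7: (2,0)->(2,0) = 0
Tile 2: (2,1)->(0,1) = 2
Tile 8: (2,2)->(2,1) = 1
Sum: 0 + 2 + 1 + 1 + 1 + 0 + 2 + 1 = 8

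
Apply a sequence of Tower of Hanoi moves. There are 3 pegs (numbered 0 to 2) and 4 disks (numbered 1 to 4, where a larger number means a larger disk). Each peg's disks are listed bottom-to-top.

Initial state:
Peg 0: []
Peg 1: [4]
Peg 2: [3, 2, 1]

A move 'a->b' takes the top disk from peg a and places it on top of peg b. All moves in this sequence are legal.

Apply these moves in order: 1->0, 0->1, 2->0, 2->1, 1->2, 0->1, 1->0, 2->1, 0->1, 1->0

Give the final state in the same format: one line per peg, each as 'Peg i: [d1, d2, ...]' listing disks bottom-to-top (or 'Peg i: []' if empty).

After move 1 (1->0):
Peg 0: [4]
Peg 1: []
Peg 2: [3, 2, 1]

After move 2 (0->1):
Peg 0: []
Peg 1: [4]
Peg 2: [3, 2, 1]

After move 3 (2->0):
Peg 0: [1]
Peg 1: [4]
Peg 2: [3, 2]

After move 4 (2->1):
Peg 0: [1]
Peg 1: [4, 2]
Peg 2: [3]

After move 5 (1->2):
Peg 0: [1]
Peg 1: [4]
Peg 2: [3, 2]

After move 6 (0->1):
Peg 0: []
Peg 1: [4, 1]
Peg 2: [3, 2]

After move 7 (1->0):
Peg 0: [1]
Peg 1: [4]
Peg 2: [3, 2]

After move 8 (2->1):
Peg 0: [1]
Peg 1: [4, 2]
Peg 2: [3]

After move 9 (0->1):
Peg 0: []
Peg 1: [4, 2, 1]
Peg 2: [3]

After move 10 (1->0):
Peg 0: [1]
Peg 1: [4, 2]
Peg 2: [3]

Answer: Peg 0: [1]
Peg 1: [4, 2]
Peg 2: [3]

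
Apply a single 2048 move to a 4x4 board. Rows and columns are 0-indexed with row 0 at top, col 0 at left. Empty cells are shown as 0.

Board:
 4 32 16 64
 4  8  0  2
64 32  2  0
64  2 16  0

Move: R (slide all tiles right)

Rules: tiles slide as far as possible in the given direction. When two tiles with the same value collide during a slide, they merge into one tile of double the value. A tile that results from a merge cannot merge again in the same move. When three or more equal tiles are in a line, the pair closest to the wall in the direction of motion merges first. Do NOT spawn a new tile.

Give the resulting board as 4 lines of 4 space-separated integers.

Answer:  4 32 16 64
 0  4  8  2
 0 64 32  2
 0 64  2 16

Derivation:
Slide right:
row 0: [4, 32, 16, 64] -> [4, 32, 16, 64]
row 1: [4, 8, 0, 2] -> [0, 4, 8, 2]
row 2: [64, 32, 2, 0] -> [0, 64, 32, 2]
row 3: [64, 2, 16, 0] -> [0, 64, 2, 16]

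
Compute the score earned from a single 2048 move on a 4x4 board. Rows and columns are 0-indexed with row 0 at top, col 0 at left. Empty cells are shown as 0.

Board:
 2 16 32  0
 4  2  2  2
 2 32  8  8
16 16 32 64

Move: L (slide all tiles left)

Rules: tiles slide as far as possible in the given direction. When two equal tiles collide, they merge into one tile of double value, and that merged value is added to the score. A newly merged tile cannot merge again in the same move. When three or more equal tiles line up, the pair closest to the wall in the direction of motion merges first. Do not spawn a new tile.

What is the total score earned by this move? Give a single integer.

Answer: 52

Derivation:
Slide left:
row 0: [2, 16, 32, 0] -> [2, 16, 32, 0]  score +0 (running 0)
row 1: [4, 2, 2, 2] -> [4, 4, 2, 0]  score +4 (running 4)
row 2: [2, 32, 8, 8] -> [2, 32, 16, 0]  score +16 (running 20)
row 3: [16, 16, 32, 64] -> [32, 32, 64, 0]  score +32 (running 52)
Board after move:
 2 16 32  0
 4  4  2  0
 2 32 16  0
32 32 64  0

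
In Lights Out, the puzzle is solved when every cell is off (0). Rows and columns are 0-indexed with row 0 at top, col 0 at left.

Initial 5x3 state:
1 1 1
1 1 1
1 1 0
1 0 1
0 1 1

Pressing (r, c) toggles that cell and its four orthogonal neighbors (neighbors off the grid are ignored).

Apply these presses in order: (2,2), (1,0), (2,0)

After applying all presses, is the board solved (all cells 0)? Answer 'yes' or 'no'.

Answer: no

Derivation:
After press 1 at (2,2):
1 1 1
1 1 0
1 0 1
1 0 0
0 1 1

After press 2 at (1,0):
0 1 1
0 0 0
0 0 1
1 0 0
0 1 1

After press 3 at (2,0):
0 1 1
1 0 0
1 1 1
0 0 0
0 1 1

Lights still on: 8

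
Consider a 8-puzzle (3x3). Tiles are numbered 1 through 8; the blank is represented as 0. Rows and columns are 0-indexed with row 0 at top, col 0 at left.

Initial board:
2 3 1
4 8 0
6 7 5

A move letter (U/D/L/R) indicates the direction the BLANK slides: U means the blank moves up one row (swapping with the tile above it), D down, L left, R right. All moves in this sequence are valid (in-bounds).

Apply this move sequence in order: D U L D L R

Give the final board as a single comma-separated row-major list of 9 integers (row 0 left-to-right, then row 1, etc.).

After move 1 (D):
2 3 1
4 8 5
6 7 0

After move 2 (U):
2 3 1
4 8 0
6 7 5

After move 3 (L):
2 3 1
4 0 8
6 7 5

After move 4 (D):
2 3 1
4 7 8
6 0 5

After move 5 (L):
2 3 1
4 7 8
0 6 5

After move 6 (R):
2 3 1
4 7 8
6 0 5

Answer: 2, 3, 1, 4, 7, 8, 6, 0, 5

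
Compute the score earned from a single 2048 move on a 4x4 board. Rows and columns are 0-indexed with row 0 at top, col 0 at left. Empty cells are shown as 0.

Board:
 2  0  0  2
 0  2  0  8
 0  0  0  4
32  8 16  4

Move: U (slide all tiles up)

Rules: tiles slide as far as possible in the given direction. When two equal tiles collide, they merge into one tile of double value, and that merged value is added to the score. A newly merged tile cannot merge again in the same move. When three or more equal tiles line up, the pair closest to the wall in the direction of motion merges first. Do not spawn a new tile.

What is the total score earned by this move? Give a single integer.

Answer: 8

Derivation:
Slide up:
col 0: [2, 0, 0, 32] -> [2, 32, 0, 0]  score +0 (running 0)
col 1: [0, 2, 0, 8] -> [2, 8, 0, 0]  score +0 (running 0)
col 2: [0, 0, 0, 16] -> [16, 0, 0, 0]  score +0 (running 0)
col 3: [2, 8, 4, 4] -> [2, 8, 8, 0]  score +8 (running 8)
Board after move:
 2  2 16  2
32  8  0  8
 0  0  0  8
 0  0  0  0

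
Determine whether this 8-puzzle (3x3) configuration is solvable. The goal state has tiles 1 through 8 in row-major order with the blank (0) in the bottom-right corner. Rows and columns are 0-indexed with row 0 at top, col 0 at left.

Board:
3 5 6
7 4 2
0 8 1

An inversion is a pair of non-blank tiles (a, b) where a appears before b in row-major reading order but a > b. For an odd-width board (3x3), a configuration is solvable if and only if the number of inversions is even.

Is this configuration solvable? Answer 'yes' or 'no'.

Answer: no

Derivation:
Inversions (pairs i<j in row-major order where tile[i] > tile[j] > 0): 15
15 is odd, so the puzzle is not solvable.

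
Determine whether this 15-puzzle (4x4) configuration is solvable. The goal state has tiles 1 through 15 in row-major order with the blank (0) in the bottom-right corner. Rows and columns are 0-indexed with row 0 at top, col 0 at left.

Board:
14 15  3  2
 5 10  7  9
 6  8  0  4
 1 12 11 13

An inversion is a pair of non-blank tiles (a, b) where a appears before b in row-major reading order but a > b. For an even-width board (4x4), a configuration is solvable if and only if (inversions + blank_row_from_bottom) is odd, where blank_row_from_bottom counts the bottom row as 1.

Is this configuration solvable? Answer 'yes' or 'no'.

Answer: no

Derivation:
Inversions: 50
Blank is in row 2 (0-indexed from top), which is row 2 counting from the bottom (bottom = 1).
50 + 2 = 52, which is even, so the puzzle is not solvable.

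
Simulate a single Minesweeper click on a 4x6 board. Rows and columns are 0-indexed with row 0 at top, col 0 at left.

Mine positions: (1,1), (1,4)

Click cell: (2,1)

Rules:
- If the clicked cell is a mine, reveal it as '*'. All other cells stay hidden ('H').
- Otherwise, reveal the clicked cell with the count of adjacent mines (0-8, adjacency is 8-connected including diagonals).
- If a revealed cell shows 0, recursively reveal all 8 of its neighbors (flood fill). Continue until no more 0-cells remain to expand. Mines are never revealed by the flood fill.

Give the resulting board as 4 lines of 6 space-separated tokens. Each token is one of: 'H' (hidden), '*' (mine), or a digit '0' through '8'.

H H H H H H
H H H H H H
H 1 H H H H
H H H H H H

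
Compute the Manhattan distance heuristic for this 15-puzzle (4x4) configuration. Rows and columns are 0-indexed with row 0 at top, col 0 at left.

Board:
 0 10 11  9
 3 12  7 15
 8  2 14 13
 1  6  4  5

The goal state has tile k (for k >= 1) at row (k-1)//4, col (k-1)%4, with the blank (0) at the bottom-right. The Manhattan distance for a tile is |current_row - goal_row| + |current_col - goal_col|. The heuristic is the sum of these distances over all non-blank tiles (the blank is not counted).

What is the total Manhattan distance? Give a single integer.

Tile 10: (0,1)->(2,1) = 2
Tile 11: (0,2)->(2,2) = 2
Tile 9: (0,3)->(2,0) = 5
Tile 3: (1,0)->(0,2) = 3
Tile 12: (1,1)->(2,3) = 3
Tile 7: (1,2)->(1,2) = 0
Tile 15: (1,3)->(3,2) = 3
Tile 8: (2,0)->(1,3) = 4
Tile 2: (2,1)->(0,1) = 2
Tile 14: (2,2)->(3,1) = 2
Tile 13: (2,3)->(3,0) = 4
Tile 1: (3,0)->(0,0) = 3
Tile 6: (3,1)->(1,1) = 2
Tile 4: (3,2)->(0,3) = 4
Tile 5: (3,3)->(1,0) = 5
Sum: 2 + 2 + 5 + 3 + 3 + 0 + 3 + 4 + 2 + 2 + 4 + 3 + 2 + 4 + 5 = 44

Answer: 44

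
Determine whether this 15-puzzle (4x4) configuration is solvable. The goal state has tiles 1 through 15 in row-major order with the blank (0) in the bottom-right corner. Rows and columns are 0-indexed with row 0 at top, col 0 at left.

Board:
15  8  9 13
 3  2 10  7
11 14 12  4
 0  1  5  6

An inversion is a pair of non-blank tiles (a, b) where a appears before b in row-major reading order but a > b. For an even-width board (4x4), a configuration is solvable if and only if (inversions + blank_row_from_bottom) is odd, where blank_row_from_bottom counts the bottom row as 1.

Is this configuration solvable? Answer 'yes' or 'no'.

Inversions: 64
Blank is in row 3 (0-indexed from top), which is row 1 counting from the bottom (bottom = 1).
64 + 1 = 65, which is odd, so the puzzle is solvable.

Answer: yes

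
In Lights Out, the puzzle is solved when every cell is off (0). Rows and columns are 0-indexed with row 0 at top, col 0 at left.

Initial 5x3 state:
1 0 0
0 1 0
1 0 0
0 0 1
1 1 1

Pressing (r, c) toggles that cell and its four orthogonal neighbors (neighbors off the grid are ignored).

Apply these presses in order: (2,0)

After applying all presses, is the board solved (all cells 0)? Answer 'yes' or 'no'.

After press 1 at (2,0):
1 0 0
1 1 0
0 1 0
1 0 1
1 1 1

Lights still on: 9

Answer: no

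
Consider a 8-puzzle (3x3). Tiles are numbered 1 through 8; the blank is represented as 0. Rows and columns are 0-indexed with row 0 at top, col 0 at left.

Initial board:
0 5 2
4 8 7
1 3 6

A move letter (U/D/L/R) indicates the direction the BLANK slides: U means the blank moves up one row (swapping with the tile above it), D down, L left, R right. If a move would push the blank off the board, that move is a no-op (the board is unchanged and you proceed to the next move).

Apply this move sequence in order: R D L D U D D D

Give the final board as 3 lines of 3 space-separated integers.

After move 1 (R):
5 0 2
4 8 7
1 3 6

After move 2 (D):
5 8 2
4 0 7
1 3 6

After move 3 (L):
5 8 2
0 4 7
1 3 6

After move 4 (D):
5 8 2
1 4 7
0 3 6

After move 5 (U):
5 8 2
0 4 7
1 3 6

After move 6 (D):
5 8 2
1 4 7
0 3 6

After move 7 (D):
5 8 2
1 4 7
0 3 6

After move 8 (D):
5 8 2
1 4 7
0 3 6

Answer: 5 8 2
1 4 7
0 3 6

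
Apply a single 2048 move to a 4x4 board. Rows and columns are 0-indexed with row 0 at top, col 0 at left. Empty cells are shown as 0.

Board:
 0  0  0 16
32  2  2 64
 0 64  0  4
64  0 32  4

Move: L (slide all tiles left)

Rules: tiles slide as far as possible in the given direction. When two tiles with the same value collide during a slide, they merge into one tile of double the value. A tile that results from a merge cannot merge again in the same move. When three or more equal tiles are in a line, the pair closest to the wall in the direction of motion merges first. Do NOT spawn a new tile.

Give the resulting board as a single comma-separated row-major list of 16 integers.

Slide left:
row 0: [0, 0, 0, 16] -> [16, 0, 0, 0]
row 1: [32, 2, 2, 64] -> [32, 4, 64, 0]
row 2: [0, 64, 0, 4] -> [64, 4, 0, 0]
row 3: [64, 0, 32, 4] -> [64, 32, 4, 0]

Answer: 16, 0, 0, 0, 32, 4, 64, 0, 64, 4, 0, 0, 64, 32, 4, 0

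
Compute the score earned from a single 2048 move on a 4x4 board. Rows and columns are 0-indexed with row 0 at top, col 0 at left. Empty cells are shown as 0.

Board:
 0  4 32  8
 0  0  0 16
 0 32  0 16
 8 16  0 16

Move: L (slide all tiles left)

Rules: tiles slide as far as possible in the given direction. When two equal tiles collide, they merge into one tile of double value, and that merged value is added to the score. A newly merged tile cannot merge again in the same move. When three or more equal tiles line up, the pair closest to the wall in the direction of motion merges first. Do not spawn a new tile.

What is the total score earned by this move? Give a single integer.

Slide left:
row 0: [0, 4, 32, 8] -> [4, 32, 8, 0]  score +0 (running 0)
row 1: [0, 0, 0, 16] -> [16, 0, 0, 0]  score +0 (running 0)
row 2: [0, 32, 0, 16] -> [32, 16, 0, 0]  score +0 (running 0)
row 3: [8, 16, 0, 16] -> [8, 32, 0, 0]  score +32 (running 32)
Board after move:
 4 32  8  0
16  0  0  0
32 16  0  0
 8 32  0  0

Answer: 32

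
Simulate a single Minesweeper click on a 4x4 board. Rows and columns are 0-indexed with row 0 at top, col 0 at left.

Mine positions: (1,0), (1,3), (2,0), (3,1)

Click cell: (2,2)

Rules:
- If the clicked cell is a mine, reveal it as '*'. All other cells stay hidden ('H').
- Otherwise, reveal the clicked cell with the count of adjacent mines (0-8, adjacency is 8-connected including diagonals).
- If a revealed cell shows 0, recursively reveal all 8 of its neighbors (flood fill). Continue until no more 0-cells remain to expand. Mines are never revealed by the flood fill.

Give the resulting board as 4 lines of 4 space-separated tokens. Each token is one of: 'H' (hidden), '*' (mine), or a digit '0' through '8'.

H H H H
H H H H
H H 2 H
H H H H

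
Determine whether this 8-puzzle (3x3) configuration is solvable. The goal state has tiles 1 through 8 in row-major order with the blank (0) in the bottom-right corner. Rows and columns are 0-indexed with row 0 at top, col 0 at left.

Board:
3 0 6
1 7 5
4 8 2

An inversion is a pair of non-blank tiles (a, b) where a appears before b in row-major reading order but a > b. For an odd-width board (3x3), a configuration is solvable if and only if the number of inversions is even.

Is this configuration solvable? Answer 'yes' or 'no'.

Answer: no

Derivation:
Inversions (pairs i<j in row-major order where tile[i] > tile[j] > 0): 13
13 is odd, so the puzzle is not solvable.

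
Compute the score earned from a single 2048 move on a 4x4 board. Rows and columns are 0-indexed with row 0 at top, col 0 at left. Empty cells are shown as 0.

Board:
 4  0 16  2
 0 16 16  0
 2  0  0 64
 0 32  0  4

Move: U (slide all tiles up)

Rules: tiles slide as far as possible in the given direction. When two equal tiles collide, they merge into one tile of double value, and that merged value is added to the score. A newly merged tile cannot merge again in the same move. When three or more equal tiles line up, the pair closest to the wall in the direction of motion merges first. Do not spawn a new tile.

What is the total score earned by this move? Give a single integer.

Answer: 32

Derivation:
Slide up:
col 0: [4, 0, 2, 0] -> [4, 2, 0, 0]  score +0 (running 0)
col 1: [0, 16, 0, 32] -> [16, 32, 0, 0]  score +0 (running 0)
col 2: [16, 16, 0, 0] -> [32, 0, 0, 0]  score +32 (running 32)
col 3: [2, 0, 64, 4] -> [2, 64, 4, 0]  score +0 (running 32)
Board after move:
 4 16 32  2
 2 32  0 64
 0  0  0  4
 0  0  0  0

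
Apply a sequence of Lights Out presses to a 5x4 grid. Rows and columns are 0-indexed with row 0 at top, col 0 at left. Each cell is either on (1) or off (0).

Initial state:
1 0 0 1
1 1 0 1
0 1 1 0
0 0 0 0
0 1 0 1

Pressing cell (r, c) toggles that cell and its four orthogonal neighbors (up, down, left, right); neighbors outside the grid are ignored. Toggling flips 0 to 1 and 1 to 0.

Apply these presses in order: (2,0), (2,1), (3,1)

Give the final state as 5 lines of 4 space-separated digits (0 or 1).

Answer: 1 0 0 1
0 0 0 1
0 0 0 0
0 0 1 0
0 0 0 1

Derivation:
After press 1 at (2,0):
1 0 0 1
0 1 0 1
1 0 1 0
1 0 0 0
0 1 0 1

After press 2 at (2,1):
1 0 0 1
0 0 0 1
0 1 0 0
1 1 0 0
0 1 0 1

After press 3 at (3,1):
1 0 0 1
0 0 0 1
0 0 0 0
0 0 1 0
0 0 0 1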